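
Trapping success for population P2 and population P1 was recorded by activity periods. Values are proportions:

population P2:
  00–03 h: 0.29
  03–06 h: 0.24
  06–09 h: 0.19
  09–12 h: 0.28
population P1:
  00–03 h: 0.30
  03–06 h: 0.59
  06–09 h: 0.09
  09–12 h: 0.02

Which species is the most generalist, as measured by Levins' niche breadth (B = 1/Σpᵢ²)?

Σp_P2ᵢ² = 0.29² + 0.24² + 0.19² + 0.28² = 0.0841 + 0.0576 + 0.0361 + 0.0784 = 0.2562
B_P2 = 1 / 0.2562 = 3.9032
Σp_P1ᵢ² = 0.30² + 0.59² + 0.09² + 0.02² = 0.0900 + 0.3481 + 0.0081 + 0.0004 = 0.4466
B_P1 = 1 / 0.4466 = 2.2391
Highest B → broadest niche (most generalist): population P2 (B = 3.90).

population P2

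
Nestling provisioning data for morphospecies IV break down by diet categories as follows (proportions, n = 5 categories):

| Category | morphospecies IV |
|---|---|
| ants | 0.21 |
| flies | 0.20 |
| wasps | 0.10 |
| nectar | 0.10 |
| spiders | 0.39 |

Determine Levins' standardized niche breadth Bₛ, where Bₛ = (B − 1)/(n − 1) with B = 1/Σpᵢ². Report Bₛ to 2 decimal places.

0.73

Σpᵢ² = 0.21² + 0.20² + 0.10² + 0.10² + 0.39² = 0.0441 + 0.0400 + 0.0100 + 0.0100 + 0.1521 = 0.2562
B = 1 / 0.2562 = 3.9032
Bₛ = (B − 1)/(n − 1) = (3.9032 − 1)/(5 − 1) = 2.9032/4 = 0.7258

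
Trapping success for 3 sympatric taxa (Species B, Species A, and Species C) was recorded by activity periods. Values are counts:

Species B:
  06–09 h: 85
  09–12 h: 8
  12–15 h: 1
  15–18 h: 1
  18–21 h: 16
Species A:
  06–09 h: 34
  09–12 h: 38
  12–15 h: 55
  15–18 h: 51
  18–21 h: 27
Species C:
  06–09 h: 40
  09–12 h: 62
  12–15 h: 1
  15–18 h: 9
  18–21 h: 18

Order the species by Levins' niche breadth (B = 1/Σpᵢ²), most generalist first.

Proportions for Species B (n=111): 85/111=0.7658, 8/111=0.0721, 1/111=0.0090, 1/111=0.0090, 16/111=0.1441
Proportions for Species A (n=205): 34/205=0.1659, 38/205=0.1854, 55/205=0.2683, 51/205=0.2488, 27/205=0.1317
Proportions for Species C (n=130): 40/130=0.3077, 62/130=0.4769, 1/130=0.0077, 9/130=0.0692, 18/130=0.1385
Σp_Bᵢ² = 0.7658² + 0.0721² + 0.0090² + 0.0090² + 0.1441² = 0.586450 + 0.005198 + 0.000081 + 0.000081 + 0.020765 = 0.612575
B_B = 1 / 0.612575 = 1.6325
Σp_Aᵢ² = 0.1659² + 0.1854² + 0.2683² + 0.2488² + 0.1317² = 0.027523 + 0.034373 + 0.071985 + 0.061901 + 0.017345 = 0.213127
B_A = 1 / 0.213127 = 4.6920
Σp_Cᵢ² = 0.3077² + 0.4769² + 0.0077² + 0.0692² + 0.1385² = 0.094679 + 0.227434 + 0.000059 + 0.004789 + 0.019182 = 0.346143
B_C = 1 / 0.346143 = 2.8890
Ranking by B (broadest → narrowest): Species A (4.69) > Species C (2.89) > Species B (1.63)

Species A > Species C > Species B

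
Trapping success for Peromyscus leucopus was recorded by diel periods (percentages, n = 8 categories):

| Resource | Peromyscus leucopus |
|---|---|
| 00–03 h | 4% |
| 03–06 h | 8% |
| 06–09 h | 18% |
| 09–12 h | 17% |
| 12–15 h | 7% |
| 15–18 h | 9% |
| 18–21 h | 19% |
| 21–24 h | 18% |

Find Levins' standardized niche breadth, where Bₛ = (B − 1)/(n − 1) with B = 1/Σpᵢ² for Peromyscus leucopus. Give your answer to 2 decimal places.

Convert percentages to proportions (divide by 100).
Σpᵢ² = 0.04² + 0.08² + 0.18² + 0.17² + 0.07² + 0.09² + 0.19² + 0.18² = 0.0016 + 0.0064 + 0.0324 + 0.0289 + 0.0049 + 0.0081 + 0.0361 + 0.0324 = 0.1508
B = 1 / 0.1508 = 6.6313
Bₛ = (B − 1)/(n − 1) = (6.6313 − 1)/(8 − 1) = 5.6313/7 = 0.8045

0.80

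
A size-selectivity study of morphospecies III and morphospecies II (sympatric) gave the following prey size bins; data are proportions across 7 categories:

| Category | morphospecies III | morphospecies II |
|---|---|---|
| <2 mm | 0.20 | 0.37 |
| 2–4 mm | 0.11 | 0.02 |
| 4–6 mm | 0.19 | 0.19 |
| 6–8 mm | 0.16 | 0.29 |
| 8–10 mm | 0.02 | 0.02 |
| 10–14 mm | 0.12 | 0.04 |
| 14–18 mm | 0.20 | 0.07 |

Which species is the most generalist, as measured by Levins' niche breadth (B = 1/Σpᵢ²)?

morphospecies III

Σp_IIIᵢ² = 0.20² + 0.11² + 0.19² + 0.16² + 0.02² + 0.12² + 0.20² = 0.0400 + 0.0121 + 0.0361 + 0.0256 + 0.0004 + 0.0144 + 0.0400 = 0.1686
B_III = 1 / 0.1686 = 5.9312
Σp_IIᵢ² = 0.37² + 0.02² + 0.19² + 0.29² + 0.02² + 0.04² + 0.07² = 0.1369 + 0.0004 + 0.0361 + 0.0841 + 0.0004 + 0.0016 + 0.0049 = 0.2644
B_II = 1 / 0.2644 = 3.7821
Highest B → broadest niche (most generalist): morphospecies III (B = 5.93).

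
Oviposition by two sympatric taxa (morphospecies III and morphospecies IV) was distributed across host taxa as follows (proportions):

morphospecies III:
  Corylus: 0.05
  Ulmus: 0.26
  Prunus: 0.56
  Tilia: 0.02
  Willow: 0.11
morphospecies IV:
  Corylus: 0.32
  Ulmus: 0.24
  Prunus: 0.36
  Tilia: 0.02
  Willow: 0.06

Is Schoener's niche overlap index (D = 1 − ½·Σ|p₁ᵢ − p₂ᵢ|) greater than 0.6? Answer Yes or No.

Yes

Σ|p₁ᵢ − p₂ᵢ| = 0.27 + 0.02 + 0.20 + 0.00 + 0.05 = 0.54
D = 1 − ½ × 0.54 = 1 − 0.270 = 0.7300
D = 0.7300 > 0.6 → Yes.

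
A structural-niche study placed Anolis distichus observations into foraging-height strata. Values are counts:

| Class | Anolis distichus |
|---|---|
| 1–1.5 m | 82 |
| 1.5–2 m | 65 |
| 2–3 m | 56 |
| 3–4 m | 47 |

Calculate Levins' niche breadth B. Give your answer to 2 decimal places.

3.84

Proportions for Anolis distichus (n=250): 82/250=0.3280, 65/250=0.2600, 56/250=0.2240, 47/250=0.1880
Σpᵢ² = 0.3280² + 0.2600² + 0.2240² + 0.1880² = 0.107584 + 0.067600 + 0.050176 + 0.035344 = 0.260704
B = 1 / 0.260704 = 3.8358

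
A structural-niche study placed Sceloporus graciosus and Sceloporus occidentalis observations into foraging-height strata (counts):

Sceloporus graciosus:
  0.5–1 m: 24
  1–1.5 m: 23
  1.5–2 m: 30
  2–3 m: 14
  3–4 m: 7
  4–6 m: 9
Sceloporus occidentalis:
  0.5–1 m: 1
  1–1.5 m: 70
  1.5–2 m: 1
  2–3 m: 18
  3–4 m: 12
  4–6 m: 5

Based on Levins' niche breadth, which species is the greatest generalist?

Proportions for Sceloporus graciosus (n=107): 24/107=0.2243, 23/107=0.2150, 30/107=0.2804, 14/107=0.1308, 7/107=0.0654, 9/107=0.0841
Proportions for Sceloporus occidentalis (n=107): 1/107=0.0093, 70/107=0.6542, 1/107=0.0093, 18/107=0.1682, 12/107=0.1121, 5/107=0.0467
Σp_gracᵢ² = 0.2243² + 0.2150² + 0.2804² + 0.1308² + 0.0654² + 0.0841² = 0.050310 + 0.046225 + 0.078624 + 0.017109 + 0.004277 + 0.007073 = 0.203618
B_grac = 1 / 0.203618 = 4.9112
Σp_occiᵢ² = 0.0093² + 0.6542² + 0.0093² + 0.1682² + 0.1121² + 0.0467² = 0.000086 + 0.427978 + 0.000086 + 0.028291 + 0.012566 + 0.002181 = 0.471188
B_occi = 1 / 0.471188 = 2.1223
Highest B → broadest niche (most generalist): Sceloporus graciosus (B = 4.91).

Sceloporus graciosus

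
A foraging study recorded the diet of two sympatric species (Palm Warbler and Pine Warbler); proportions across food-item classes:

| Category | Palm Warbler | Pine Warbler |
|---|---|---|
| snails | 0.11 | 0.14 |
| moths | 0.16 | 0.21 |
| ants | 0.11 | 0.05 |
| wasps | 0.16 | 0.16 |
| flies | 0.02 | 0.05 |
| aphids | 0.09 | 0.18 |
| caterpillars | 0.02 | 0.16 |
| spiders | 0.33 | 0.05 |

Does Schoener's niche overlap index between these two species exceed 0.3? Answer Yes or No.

Yes

Σ|p₁ᵢ − p₂ᵢ| = 0.03 + 0.05 + 0.06 + 0.00 + 0.03 + 0.09 + 0.14 + 0.28 = 0.68
D = 1 − ½ × 0.68 = 1 − 0.340 = 0.6600
D = 0.6600 > 0.3 → Yes.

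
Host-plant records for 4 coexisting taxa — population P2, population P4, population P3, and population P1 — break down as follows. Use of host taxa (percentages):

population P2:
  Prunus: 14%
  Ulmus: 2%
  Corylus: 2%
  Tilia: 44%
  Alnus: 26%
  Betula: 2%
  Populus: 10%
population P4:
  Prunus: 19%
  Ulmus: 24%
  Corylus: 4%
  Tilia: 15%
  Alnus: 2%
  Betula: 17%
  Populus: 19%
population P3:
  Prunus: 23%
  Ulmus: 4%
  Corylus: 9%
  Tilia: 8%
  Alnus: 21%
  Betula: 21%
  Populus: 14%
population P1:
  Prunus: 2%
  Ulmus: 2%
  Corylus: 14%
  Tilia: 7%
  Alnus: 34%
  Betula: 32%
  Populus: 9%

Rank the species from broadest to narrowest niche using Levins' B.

Convert percentages to proportions (divide by 100).
Σp_P2ᵢ² = 0.14² + 0.02² + 0.02² + 0.44² + 0.26² + 0.02² + 0.10² = 0.0196 + 0.0004 + 0.0004 + 0.1936 + 0.0676 + 0.0004 + 0.0100 = 0.2920
B_P2 = 1 / 0.2920 = 3.4247
Σp_P4ᵢ² = 0.19² + 0.24² + 0.04² + 0.15² + 0.02² + 0.17² + 0.19² = 0.0361 + 0.0576 + 0.0016 + 0.0225 + 0.0004 + 0.0289 + 0.0361 = 0.1832
B_P4 = 1 / 0.1832 = 5.4585
Σp_P3ᵢ² = 0.23² + 0.04² + 0.09² + 0.08² + 0.21² + 0.21² + 0.14² = 0.0529 + 0.0016 + 0.0081 + 0.0064 + 0.0441 + 0.0441 + 0.0196 = 0.1768
B_P3 = 1 / 0.1768 = 5.6561
Σp_P1ᵢ² = 0.02² + 0.02² + 0.14² + 0.07² + 0.34² + 0.32² + 0.09² = 0.0004 + 0.0004 + 0.0196 + 0.0049 + 0.1156 + 0.1024 + 0.0081 = 0.2514
B_P1 = 1 / 0.2514 = 3.9777
Ranking by B (broadest → narrowest): population P3 (5.66) > population P4 (5.46) > population P1 (3.98) > population P2 (3.42)

population P3 > population P4 > population P1 > population P2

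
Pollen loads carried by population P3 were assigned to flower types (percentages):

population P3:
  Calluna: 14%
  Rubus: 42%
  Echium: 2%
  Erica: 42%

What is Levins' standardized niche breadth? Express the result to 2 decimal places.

Convert percentages to proportions (divide by 100).
Σpᵢ² = 0.14² + 0.42² + 0.02² + 0.42² = 0.0196 + 0.1764 + 0.0004 + 0.1764 = 0.3728
B = 1 / 0.3728 = 2.6824
Bₛ = (B − 1)/(n − 1) = (2.6824 − 1)/(4 − 1) = 1.6824/3 = 0.5608

0.56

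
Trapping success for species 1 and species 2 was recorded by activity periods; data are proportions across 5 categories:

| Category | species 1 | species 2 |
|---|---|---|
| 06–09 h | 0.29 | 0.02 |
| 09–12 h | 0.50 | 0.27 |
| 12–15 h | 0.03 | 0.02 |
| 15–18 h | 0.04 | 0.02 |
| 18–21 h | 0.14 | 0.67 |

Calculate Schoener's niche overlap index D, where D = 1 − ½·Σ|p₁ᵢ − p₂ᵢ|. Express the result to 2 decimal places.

Σ|p₁ᵢ − p₂ᵢ| = 0.27 + 0.23 + 0.01 + 0.02 + 0.53 = 1.06
D = 1 − ½ × 1.06 = 1 − 0.530 = 0.4700

0.47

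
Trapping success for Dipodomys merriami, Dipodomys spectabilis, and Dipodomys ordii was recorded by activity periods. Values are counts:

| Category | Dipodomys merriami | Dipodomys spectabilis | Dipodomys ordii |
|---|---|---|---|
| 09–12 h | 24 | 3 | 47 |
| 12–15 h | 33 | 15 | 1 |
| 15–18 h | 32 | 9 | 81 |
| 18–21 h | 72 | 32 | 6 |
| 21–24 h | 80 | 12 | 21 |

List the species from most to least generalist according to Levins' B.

Dipodomys merriami > Dipodomys spectabilis > Dipodomys ordii

Proportions for Dipodomys merriami (n=241): 24/241=0.0996, 33/241=0.1369, 32/241=0.1328, 72/241=0.2988, 80/241=0.3320
Proportions for Dipodomys spectabilis (n=71): 3/71=0.0423, 15/71=0.2113, 9/71=0.1268, 32/71=0.4507, 12/71=0.1690
Proportions for Dipodomys ordii (n=156): 47/156=0.3013, 1/156=0.0064, 81/156=0.5192, 6/156=0.0385, 21/156=0.1346
Σp_merrᵢ² = 0.0996² + 0.1369² + 0.1328² + 0.2988² + 0.3320² = 0.009920 + 0.018742 + 0.017636 + 0.089281 + 0.110224 = 0.245803
B_merr = 1 / 0.245803 = 4.0683
Σp_specᵢ² = 0.0423² + 0.2113² + 0.1268² + 0.4507² + 0.1690² = 0.001789 + 0.044648 + 0.016078 + 0.203130 + 0.028561 = 0.294206
B_spec = 1 / 0.294206 = 3.3990
Σp_ordiᵢ² = 0.3013² + 0.0064² + 0.5192² + 0.0385² + 0.1346² = 0.090782 + 0.000041 + 0.269569 + 0.001482 + 0.018117 = 0.379991
B_ordi = 1 / 0.379991 = 2.6316
Ranking by B (broadest → narrowest): Dipodomys merriami (4.07) > Dipodomys spectabilis (3.40) > Dipodomys ordii (2.63)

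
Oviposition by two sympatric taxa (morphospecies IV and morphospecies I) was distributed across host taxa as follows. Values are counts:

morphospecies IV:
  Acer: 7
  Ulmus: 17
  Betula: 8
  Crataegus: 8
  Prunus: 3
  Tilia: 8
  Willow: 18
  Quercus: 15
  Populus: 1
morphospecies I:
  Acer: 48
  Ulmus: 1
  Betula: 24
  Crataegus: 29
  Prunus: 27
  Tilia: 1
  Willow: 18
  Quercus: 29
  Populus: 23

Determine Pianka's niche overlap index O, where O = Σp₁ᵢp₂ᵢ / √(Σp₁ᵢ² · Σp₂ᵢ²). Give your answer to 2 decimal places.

Proportions for morphospecies IV (n=85): 7/85=0.0824, 17/85=0.2000, 8/85=0.0941, 8/85=0.0941, 3/85=0.0353, 8/85=0.0941, 18/85=0.2118, 15/85=0.1765, 1/85=0.0118
Proportions for morphospecies I (n=200): 48/200=0.2400, 1/200=0.0050, 24/200=0.1200, 29/200=0.1450, 27/200=0.1350, 1/200=0.0050, 18/200=0.0900, 29/200=0.1450, 23/200=0.1150
Σ p₁ᵢp₂ᵢ = 0.019776 + 0.001000 + 0.011292 + 0.013645 + 0.004766 + 0.000471 + 0.019062 + 0.025593 + 0.001357 = 0.096962
Σp_1ᵢ² = 0.0824² + 0.2000² + 0.0941² + 0.0941² + 0.0353² + 0.0941² + 0.2118² + 0.1765² + 0.0118² = 0.006790 + 0.040000 + 0.008855 + 0.008855 + 0.001246 + 0.008855 + 0.044859 + 0.031152 + 0.000139 = 0.150751
Σp_2ᵢ² = 0.2400² + 0.0050² + 0.1200² + 0.1450² + 0.1350² + 0.0050² + 0.0900² + 0.1450² + 0.1150² = 0.057600 + 0.000025 + 0.014400 + 0.021025 + 0.018225 + 0.000025 + 0.008100 + 0.021025 + 0.013225 = 0.153650
O = 0.096962 / √(0.150751 × 0.153650) = 0.096962 / 0.1521936 = 0.6371

0.64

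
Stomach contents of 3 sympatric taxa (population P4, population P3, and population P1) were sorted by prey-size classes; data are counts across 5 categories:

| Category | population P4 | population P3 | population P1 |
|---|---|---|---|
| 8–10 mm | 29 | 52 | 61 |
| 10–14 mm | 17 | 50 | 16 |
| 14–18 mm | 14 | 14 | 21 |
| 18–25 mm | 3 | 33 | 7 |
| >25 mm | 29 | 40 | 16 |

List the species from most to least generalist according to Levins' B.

Proportions for population P4 (n=92): 29/92=0.3152, 17/92=0.1848, 14/92=0.1522, 3/92=0.0326, 29/92=0.3152
Proportions for population P3 (n=189): 52/189=0.2751, 50/189=0.2646, 14/189=0.0741, 33/189=0.1746, 40/189=0.2116
Proportions for population P1 (n=121): 61/121=0.5041, 16/121=0.1322, 21/121=0.1736, 7/121=0.0579, 16/121=0.1322
Σp_P4ᵢ² = 0.3152² + 0.1848² + 0.1522² + 0.0326² + 0.3152² = 0.099351 + 0.034151 + 0.023165 + 0.001063 + 0.099351 = 0.257081
B_P4 = 1 / 0.257081 = 3.8898
Σp_P3ᵢ² = 0.2751² + 0.2646² + 0.0741² + 0.1746² + 0.2116² = 0.075680 + 0.070013 + 0.005491 + 0.030485 + 0.044775 = 0.226444
B_P3 = 1 / 0.226444 = 4.4161
Σp_P1ᵢ² = 0.5041² + 0.1322² + 0.1736² + 0.0579² + 0.1322² = 0.254117 + 0.017477 + 0.030137 + 0.003352 + 0.017477 = 0.322560
B_P1 = 1 / 0.322560 = 3.1002
Ranking by B (broadest → narrowest): population P3 (4.42) > population P4 (3.89) > population P1 (3.10)

population P3 > population P4 > population P1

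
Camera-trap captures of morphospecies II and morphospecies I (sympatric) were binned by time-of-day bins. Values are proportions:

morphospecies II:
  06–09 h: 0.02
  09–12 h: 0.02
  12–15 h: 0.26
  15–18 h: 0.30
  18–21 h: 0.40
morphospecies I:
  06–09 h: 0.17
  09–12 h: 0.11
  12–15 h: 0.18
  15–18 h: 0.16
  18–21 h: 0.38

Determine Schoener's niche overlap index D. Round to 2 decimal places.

0.76

Σ|p₁ᵢ − p₂ᵢ| = 0.15 + 0.09 + 0.08 + 0.14 + 0.02 = 0.48
D = 1 − ½ × 0.48 = 1 − 0.240 = 0.7600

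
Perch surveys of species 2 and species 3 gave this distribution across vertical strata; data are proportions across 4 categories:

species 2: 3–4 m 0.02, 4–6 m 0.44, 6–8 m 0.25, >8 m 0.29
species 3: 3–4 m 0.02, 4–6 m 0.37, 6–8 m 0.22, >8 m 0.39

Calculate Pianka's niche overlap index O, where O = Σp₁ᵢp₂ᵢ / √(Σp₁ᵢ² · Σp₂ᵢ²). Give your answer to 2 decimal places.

Σ p₁ᵢp₂ᵢ = 0.0004 + 0.1628 + 0.0550 + 0.1131 = 0.3313
Σp_1ᵢ² = 0.02² + 0.44² + 0.25² + 0.29² = 0.0004 + 0.1936 + 0.0625 + 0.0841 = 0.3406
Σp_2ᵢ² = 0.02² + 0.37² + 0.22² + 0.39² = 0.0004 + 0.1369 + 0.0484 + 0.1521 = 0.3378
O = 0.3313 / √(0.3406 × 0.3378) = 0.3313 / 0.33920 = 0.9767

0.98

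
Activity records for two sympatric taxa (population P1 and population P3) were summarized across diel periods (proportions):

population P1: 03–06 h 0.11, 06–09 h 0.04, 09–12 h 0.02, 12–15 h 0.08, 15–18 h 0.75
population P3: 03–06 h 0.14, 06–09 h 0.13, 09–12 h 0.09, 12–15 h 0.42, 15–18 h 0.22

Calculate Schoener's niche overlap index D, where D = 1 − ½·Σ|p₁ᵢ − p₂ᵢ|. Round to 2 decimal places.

Σ|p₁ᵢ − p₂ᵢ| = 0.03 + 0.09 + 0.07 + 0.34 + 0.53 = 1.06
D = 1 − ½ × 1.06 = 1 − 0.530 = 0.4700

0.47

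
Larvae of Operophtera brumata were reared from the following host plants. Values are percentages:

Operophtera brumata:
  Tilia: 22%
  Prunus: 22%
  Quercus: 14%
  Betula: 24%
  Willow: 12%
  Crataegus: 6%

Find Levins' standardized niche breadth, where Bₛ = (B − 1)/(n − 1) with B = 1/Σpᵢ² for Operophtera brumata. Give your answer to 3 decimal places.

0.842

Convert percentages to proportions (divide by 100).
Σpᵢ² = 0.22² + 0.22² + 0.14² + 0.24² + 0.12² + 0.06² = 0.0484 + 0.0484 + 0.0196 + 0.0576 + 0.0144 + 0.0036 = 0.1920
B = 1 / 0.1920 = 5.20833
Bₛ = (B − 1)/(n − 1) = (5.20833 − 1)/(6 − 1) = 4.20833/5 = 0.84167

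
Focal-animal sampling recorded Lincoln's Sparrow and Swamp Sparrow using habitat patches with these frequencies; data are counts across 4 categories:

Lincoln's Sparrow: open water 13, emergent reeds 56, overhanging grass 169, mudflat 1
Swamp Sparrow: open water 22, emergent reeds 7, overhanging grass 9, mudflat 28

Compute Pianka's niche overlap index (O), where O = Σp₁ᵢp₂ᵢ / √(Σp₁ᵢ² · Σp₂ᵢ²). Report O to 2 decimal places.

0.33

Proportions for Lincoln's Sparrow (n=239): 13/239=0.0544, 56/239=0.2343, 169/239=0.7071, 1/239=0.0042
Proportions for Swamp Sparrow (n=66): 22/66=0.3333, 7/66=0.1061, 9/66=0.1364, 28/66=0.4242
Σ p₁ᵢp₂ᵢ = 0.018132 + 0.024859 + 0.096448 + 0.001782 = 0.141221
Σp_1ᵢ² = 0.0544² + 0.2343² + 0.7071² + 0.0042² = 0.002959 + 0.054896 + 0.499990 + 0.000018 = 0.557863
Σp_2ᵢ² = 0.3333² + 0.1061² + 0.1364² + 0.4242² = 0.111089 + 0.011257 + 0.018605 + 0.179946 = 0.320897
O = 0.141221 / √(0.557863 × 0.320897) = 0.141221 / 0.4231035 = 0.3338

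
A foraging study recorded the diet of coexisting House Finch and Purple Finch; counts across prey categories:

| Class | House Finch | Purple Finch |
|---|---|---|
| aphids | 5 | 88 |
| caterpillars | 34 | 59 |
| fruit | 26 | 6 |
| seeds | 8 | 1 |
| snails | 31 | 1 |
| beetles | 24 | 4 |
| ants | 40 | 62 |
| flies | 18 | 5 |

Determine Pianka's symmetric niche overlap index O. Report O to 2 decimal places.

0.59

Proportions for House Finch (n=186): 5/186=0.0269, 34/186=0.1828, 26/186=0.1398, 8/186=0.0430, 31/186=0.1667, 24/186=0.1290, 40/186=0.2151, 18/186=0.0968
Proportions for Purple Finch (n=226): 88/226=0.3894, 59/226=0.2611, 6/226=0.0265, 1/226=0.0044, 1/226=0.0044, 4/226=0.0177, 62/226=0.2743, 5/226=0.0221
Σ p₁ᵢp₂ᵢ = 0.010475 + 0.047729 + 0.003705 + 0.000189 + 0.000733 + 0.002283 + 0.059002 + 0.002139 = 0.126255
Σp_1ᵢ² = 0.0269² + 0.1828² + 0.1398² + 0.0430² + 0.1667² + 0.1290² + 0.2151² + 0.0968² = 0.000724 + 0.033416 + 0.019544 + 0.001849 + 0.027789 + 0.016641 + 0.046268 + 0.009370 = 0.155601
Σp_2ᵢ² = 0.3894² + 0.2611² + 0.0265² + 0.0044² + 0.0044² + 0.0177² + 0.2743² + 0.0221² = 0.151632 + 0.068173 + 0.000702 + 0.000019 + 0.000019 + 0.000313 + 0.075240 + 0.000488 = 0.296586
O = 0.126255 / √(0.155601 × 0.296586) = 0.126255 / 0.2148234 = 0.5877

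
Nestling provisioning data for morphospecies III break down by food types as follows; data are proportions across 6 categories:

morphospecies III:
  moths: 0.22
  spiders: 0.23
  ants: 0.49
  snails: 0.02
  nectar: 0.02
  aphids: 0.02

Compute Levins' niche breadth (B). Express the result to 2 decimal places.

2.92

Σpᵢ² = 0.22² + 0.23² + 0.49² + 0.02² + 0.02² + 0.02² = 0.0484 + 0.0529 + 0.2401 + 0.0004 + 0.0004 + 0.0004 = 0.3426
B = 1 / 0.3426 = 2.9189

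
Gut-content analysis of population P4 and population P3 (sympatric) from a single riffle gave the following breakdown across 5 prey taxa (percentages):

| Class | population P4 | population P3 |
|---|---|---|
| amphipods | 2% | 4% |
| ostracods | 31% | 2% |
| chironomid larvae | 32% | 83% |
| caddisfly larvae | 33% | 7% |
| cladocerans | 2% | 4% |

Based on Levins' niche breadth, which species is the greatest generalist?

population P4

Convert percentages to proportions (divide by 100).
Σp_P4ᵢ² = 0.02² + 0.31² + 0.32² + 0.33² + 0.02² = 0.0004 + 0.0961 + 0.1024 + 0.1089 + 0.0004 = 0.3082
B_P4 = 1 / 0.3082 = 3.2446
Σp_P3ᵢ² = 0.04² + 0.02² + 0.83² + 0.07² + 0.04² = 0.0016 + 0.0004 + 0.6889 + 0.0049 + 0.0016 = 0.6974
B_P3 = 1 / 0.6974 = 1.4339
Highest B → broadest niche (most generalist): population P4 (B = 3.24).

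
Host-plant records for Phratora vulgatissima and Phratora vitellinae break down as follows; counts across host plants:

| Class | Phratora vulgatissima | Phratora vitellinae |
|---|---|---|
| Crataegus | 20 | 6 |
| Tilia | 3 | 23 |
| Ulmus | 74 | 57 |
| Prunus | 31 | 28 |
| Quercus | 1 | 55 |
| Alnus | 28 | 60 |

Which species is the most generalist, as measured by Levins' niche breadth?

Phratora vitellinae

Proportions for Phratora vulgatissima (n=157): 20/157=0.1274, 3/157=0.0191, 74/157=0.4713, 31/157=0.1975, 1/157=0.0064, 28/157=0.1783
Proportions for Phratora vitellinae (n=229): 6/229=0.0262, 23/229=0.1004, 57/229=0.2489, 28/229=0.1223, 55/229=0.2402, 60/229=0.2620
Σp_vulgᵢ² = 0.1274² + 0.0191² + 0.4713² + 0.1975² + 0.0064² + 0.1783² = 0.016231 + 0.000365 + 0.222124 + 0.039006 + 0.000041 + 0.031791 = 0.309558
B_vulg = 1 / 0.309558 = 3.2304
Σp_viteᵢ² = 0.0262² + 0.1004² + 0.2489² + 0.1223² + 0.2402² + 0.2620² = 0.000686 + 0.010080 + 0.061951 + 0.014957 + 0.057696 + 0.068644 = 0.214014
B_vite = 1 / 0.214014 = 4.6726
Highest B → broadest niche (most generalist): Phratora vitellinae (B = 4.67).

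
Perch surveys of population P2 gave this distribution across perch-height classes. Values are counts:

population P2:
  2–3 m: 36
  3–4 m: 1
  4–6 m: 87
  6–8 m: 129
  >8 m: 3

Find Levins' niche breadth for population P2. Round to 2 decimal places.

2.57

Proportions for population P2 (n=256): 36/256=0.1406, 1/256=0.0039, 87/256=0.3398, 129/256=0.5039, 3/256=0.0117
Σpᵢ² = 0.1406² + 0.0039² + 0.3398² + 0.5039² + 0.0117² = 0.019768 + 0.000015 + 0.115464 + 0.253915 + 0.000137 = 0.389299
B = 1 / 0.389299 = 2.5687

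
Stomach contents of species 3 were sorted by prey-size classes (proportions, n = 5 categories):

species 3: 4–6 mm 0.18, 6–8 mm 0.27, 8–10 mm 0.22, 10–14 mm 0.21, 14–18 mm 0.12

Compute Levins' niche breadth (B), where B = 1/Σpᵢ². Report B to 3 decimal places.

4.713

Σpᵢ² = 0.18² + 0.27² + 0.22² + 0.21² + 0.12² = 0.0324 + 0.0729 + 0.0484 + 0.0441 + 0.0144 = 0.2122
B = 1 / 0.2122 = 4.71254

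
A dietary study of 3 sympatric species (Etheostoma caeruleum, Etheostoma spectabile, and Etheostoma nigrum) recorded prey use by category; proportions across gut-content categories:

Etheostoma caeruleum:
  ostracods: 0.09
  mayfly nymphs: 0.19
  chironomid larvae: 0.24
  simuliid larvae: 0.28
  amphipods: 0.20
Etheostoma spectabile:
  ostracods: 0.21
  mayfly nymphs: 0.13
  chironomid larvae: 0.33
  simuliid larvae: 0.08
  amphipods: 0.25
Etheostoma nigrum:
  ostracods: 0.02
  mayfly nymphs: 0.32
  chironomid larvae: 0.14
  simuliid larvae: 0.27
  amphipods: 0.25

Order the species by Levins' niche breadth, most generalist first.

Σp_caerᵢ² = 0.09² + 0.19² + 0.24² + 0.28² + 0.20² = 0.0081 + 0.0361 + 0.0576 + 0.0784 + 0.0400 = 0.2202
B_caer = 1 / 0.2202 = 4.5413
Σp_specᵢ² = 0.21² + 0.13² + 0.33² + 0.08² + 0.25² = 0.0441 + 0.0169 + 0.1089 + 0.0064 + 0.0625 = 0.2388
B_spec = 1 / 0.2388 = 4.1876
Σp_nigrᵢ² = 0.02² + 0.32² + 0.14² + 0.27² + 0.25² = 0.0004 + 0.1024 + 0.0196 + 0.0729 + 0.0625 = 0.2578
B_nigr = 1 / 0.2578 = 3.8790
Ranking by B (broadest → narrowest): Etheostoma caeruleum (4.54) > Etheostoma spectabile (4.19) > Etheostoma nigrum (3.88)

Etheostoma caeruleum > Etheostoma spectabile > Etheostoma nigrum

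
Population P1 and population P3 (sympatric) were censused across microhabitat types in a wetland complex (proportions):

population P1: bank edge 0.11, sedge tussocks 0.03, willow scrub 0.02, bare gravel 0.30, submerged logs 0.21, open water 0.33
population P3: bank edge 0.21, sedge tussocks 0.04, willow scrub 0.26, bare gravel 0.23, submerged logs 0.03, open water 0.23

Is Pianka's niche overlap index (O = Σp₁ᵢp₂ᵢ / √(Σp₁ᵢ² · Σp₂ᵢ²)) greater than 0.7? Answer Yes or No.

Yes

Σ p₁ᵢp₂ᵢ = 0.0231 + 0.0012 + 0.0052 + 0.0690 + 0.0063 + 0.0759 = 0.1807
Σp_1ᵢ² = 0.11² + 0.03² + 0.02² + 0.30² + 0.21² + 0.33² = 0.0121 + 0.0009 + 0.0004 + 0.0900 + 0.0441 + 0.1089 = 0.2564
Σp_2ᵢ² = 0.21² + 0.04² + 0.26² + 0.23² + 0.03² + 0.23² = 0.0441 + 0.0016 + 0.0676 + 0.0529 + 0.0009 + 0.0529 = 0.2200
O = 0.1807 / √(0.2564 × 0.2200) = 0.1807 / 0.23750 = 0.7608
O = 0.7608 > 0.7 → Yes.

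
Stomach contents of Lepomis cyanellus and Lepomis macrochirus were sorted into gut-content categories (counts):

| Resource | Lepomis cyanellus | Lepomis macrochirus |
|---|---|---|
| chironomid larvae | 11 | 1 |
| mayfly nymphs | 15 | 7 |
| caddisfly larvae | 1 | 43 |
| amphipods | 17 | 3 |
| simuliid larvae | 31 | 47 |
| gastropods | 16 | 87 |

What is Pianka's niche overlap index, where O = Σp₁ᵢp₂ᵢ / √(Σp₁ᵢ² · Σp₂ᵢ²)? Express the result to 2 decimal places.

0.66

Proportions for Lepomis cyanellus (n=91): 11/91=0.1209, 15/91=0.1648, 1/91=0.0110, 17/91=0.1868, 31/91=0.3407, 16/91=0.1758
Proportions for Lepomis macrochirus (n=188): 1/188=0.0053, 7/188=0.0372, 43/188=0.2287, 3/188=0.0160, 47/188=0.2500, 87/188=0.4628
Σ p₁ᵢp₂ᵢ = 0.000641 + 0.006131 + 0.002516 + 0.002989 + 0.085175 + 0.081360 = 0.178812
Σp_1ᵢ² = 0.1209² + 0.1648² + 0.0110² + 0.1868² + 0.3407² + 0.1758² = 0.014617 + 0.027159 + 0.000121 + 0.034894 + 0.116076 + 0.030906 = 0.223773
Σp_2ᵢ² = 0.0053² + 0.0372² + 0.2287² + 0.0160² + 0.2500² + 0.4628² = 0.000028 + 0.001384 + 0.052304 + 0.000256 + 0.062500 + 0.214184 = 0.330656
O = 0.178812 / √(0.223773 × 0.330656) = 0.178812 / 0.2720145 = 0.6574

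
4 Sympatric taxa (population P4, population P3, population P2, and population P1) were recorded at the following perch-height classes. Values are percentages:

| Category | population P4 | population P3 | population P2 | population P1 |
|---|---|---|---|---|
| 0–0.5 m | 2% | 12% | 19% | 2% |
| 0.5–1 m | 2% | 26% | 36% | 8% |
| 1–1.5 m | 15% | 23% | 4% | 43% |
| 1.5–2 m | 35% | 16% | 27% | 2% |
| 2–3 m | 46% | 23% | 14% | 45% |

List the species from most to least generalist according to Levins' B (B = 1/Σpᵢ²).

Convert percentages to proportions (divide by 100).
Σp_P4ᵢ² = 0.02² + 0.02² + 0.15² + 0.35² + 0.46² = 0.0004 + 0.0004 + 0.0225 + 0.1225 + 0.2116 = 0.3574
B_P4 = 1 / 0.3574 = 2.7980
Σp_P3ᵢ² = 0.12² + 0.26² + 0.23² + 0.16² + 0.23² = 0.0144 + 0.0676 + 0.0529 + 0.0256 + 0.0529 = 0.2134
B_P3 = 1 / 0.2134 = 4.6860
Σp_P2ᵢ² = 0.19² + 0.36² + 0.04² + 0.27² + 0.14² = 0.0361 + 0.1296 + 0.0016 + 0.0729 + 0.0196 = 0.2598
B_P2 = 1 / 0.2598 = 3.8491
Σp_P1ᵢ² = 0.02² + 0.08² + 0.43² + 0.02² + 0.45² = 0.0004 + 0.0064 + 0.1849 + 0.0004 + 0.2025 = 0.3946
B_P1 = 1 / 0.3946 = 2.5342
Ranking by B (broadest → narrowest): population P3 (4.69) > population P2 (3.85) > population P4 (2.80) > population P1 (2.53)

population P3 > population P2 > population P4 > population P1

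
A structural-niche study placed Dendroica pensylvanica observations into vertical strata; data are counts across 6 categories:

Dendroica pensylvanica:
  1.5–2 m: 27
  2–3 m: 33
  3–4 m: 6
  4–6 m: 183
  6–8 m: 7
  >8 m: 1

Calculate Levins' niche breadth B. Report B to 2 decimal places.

1.87

Proportions for Dendroica pensylvanica (n=257): 27/257=0.1051, 33/257=0.1284, 6/257=0.0233, 183/257=0.7121, 7/257=0.0272, 1/257=0.0039
Σpᵢ² = 0.1051² + 0.1284² + 0.0233² + 0.7121² + 0.0272² + 0.0039² = 0.011046 + 0.016487 + 0.000543 + 0.507086 + 0.000740 + 0.000015 = 0.535917
B = 1 / 0.535917 = 1.8660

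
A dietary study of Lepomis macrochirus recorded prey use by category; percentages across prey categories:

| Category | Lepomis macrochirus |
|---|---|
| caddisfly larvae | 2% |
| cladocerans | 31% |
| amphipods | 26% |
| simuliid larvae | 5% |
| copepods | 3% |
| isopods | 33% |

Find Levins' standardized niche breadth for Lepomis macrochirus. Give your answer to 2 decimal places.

0.52

Convert percentages to proportions (divide by 100).
Σpᵢ² = 0.02² + 0.31² + 0.26² + 0.05² + 0.03² + 0.33² = 0.0004 + 0.0961 + 0.0676 + 0.0025 + 0.0009 + 0.1089 = 0.2764
B = 1 / 0.2764 = 3.6179
Bₛ = (B − 1)/(n − 1) = (3.6179 − 1)/(6 − 1) = 2.6179/5 = 0.5236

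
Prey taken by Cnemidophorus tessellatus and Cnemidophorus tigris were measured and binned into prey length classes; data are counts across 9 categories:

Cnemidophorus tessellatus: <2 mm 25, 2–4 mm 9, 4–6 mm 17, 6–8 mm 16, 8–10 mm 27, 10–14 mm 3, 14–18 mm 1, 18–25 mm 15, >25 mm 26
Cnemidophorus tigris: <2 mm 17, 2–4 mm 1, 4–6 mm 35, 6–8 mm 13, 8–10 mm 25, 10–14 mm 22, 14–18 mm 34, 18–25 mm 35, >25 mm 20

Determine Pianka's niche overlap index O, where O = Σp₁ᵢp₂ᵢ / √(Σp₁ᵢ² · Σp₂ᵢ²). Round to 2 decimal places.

0.76

Proportions for Cnemidophorus tessellatus (n=139): 25/139=0.1799, 9/139=0.0647, 17/139=0.1223, 16/139=0.1151, 27/139=0.1942, 3/139=0.0216, 1/139=0.0072, 15/139=0.1079, 26/139=0.1871
Proportions for Cnemidophorus tigris (n=202): 17/202=0.0842, 1/202=0.0050, 35/202=0.1733, 13/202=0.0644, 25/202=0.1238, 22/202=0.1089, 34/202=0.1683, 35/202=0.1733, 20/202=0.0990
Σ p₁ᵢp₂ᵢ = 0.015148 + 0.000324 + 0.021195 + 0.007412 + 0.024042 + 0.002352 + 0.001212 + 0.018699 + 0.018523 = 0.108907
Σp_1ᵢ² = 0.1799² + 0.0647² + 0.1223² + 0.1151² + 0.1942² + 0.0216² + 0.0072² + 0.1079² + 0.1871² = 0.032364 + 0.004186 + 0.014957 + 0.013248 + 0.037714 + 0.000467 + 0.000052 + 0.011642 + 0.035006 = 0.149636
Σp_2ᵢ² = 0.0842² + 0.0050² + 0.1733² + 0.0644² + 0.1238² + 0.1089² + 0.1683² + 0.1733² + 0.0990² = 0.007090 + 0.000025 + 0.030033 + 0.004147 + 0.015326 + 0.011859 + 0.028325 + 0.030033 + 0.009801 = 0.136639
O = 0.108907 / √(0.149636 × 0.136639) = 0.108907 / 0.1429899 = 0.7616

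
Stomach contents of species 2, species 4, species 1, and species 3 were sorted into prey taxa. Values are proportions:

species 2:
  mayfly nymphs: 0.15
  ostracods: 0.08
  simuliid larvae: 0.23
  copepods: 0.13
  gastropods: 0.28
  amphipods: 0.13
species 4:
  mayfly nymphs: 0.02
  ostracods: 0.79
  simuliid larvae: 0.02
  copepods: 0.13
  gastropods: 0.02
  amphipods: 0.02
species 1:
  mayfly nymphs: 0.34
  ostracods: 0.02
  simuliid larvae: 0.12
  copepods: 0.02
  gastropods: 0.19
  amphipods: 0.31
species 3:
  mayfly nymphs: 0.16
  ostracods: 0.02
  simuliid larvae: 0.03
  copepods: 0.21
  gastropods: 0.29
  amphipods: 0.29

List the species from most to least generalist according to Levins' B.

Σp_2ᵢ² = 0.15² + 0.08² + 0.23² + 0.13² + 0.28² + 0.13² = 0.0225 + 0.0064 + 0.0529 + 0.0169 + 0.0784 + 0.0169 = 0.1940
B_2 = 1 / 0.1940 = 5.1546
Σp_4ᵢ² = 0.02² + 0.79² + 0.02² + 0.13² + 0.02² + 0.02² = 0.0004 + 0.6241 + 0.0004 + 0.0169 + 0.0004 + 0.0004 = 0.6426
B_4 = 1 / 0.6426 = 1.5562
Σp_1ᵢ² = 0.34² + 0.02² + 0.12² + 0.02² + 0.19² + 0.31² = 0.1156 + 0.0004 + 0.0144 + 0.0004 + 0.0361 + 0.0961 = 0.2630
B_1 = 1 / 0.2630 = 3.8023
Σp_3ᵢ² = 0.16² + 0.02² + 0.03² + 0.21² + 0.29² + 0.29² = 0.0256 + 0.0004 + 0.0009 + 0.0441 + 0.0841 + 0.0841 = 0.2392
B_3 = 1 / 0.2392 = 4.1806
Ranking by B (broadest → narrowest): species 2 (5.15) > species 3 (4.18) > species 1 (3.80) > species 4 (1.56)

species 2 > species 3 > species 1 > species 4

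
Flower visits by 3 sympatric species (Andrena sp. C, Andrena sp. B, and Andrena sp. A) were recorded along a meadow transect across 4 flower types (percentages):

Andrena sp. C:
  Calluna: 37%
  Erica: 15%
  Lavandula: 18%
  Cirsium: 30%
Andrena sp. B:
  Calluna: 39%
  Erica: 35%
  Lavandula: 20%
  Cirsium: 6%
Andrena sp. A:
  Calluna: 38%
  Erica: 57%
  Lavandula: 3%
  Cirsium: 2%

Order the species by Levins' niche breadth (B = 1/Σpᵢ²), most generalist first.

Convert percentages to proportions (divide by 100).
Σp_Cᵢ² = 0.37² + 0.15² + 0.18² + 0.30² = 0.1369 + 0.0225 + 0.0324 + 0.0900 = 0.2818
B_C = 1 / 0.2818 = 3.5486
Σp_Bᵢ² = 0.39² + 0.35² + 0.20² + 0.06² = 0.1521 + 0.1225 + 0.0400 + 0.0036 = 0.3182
B_B = 1 / 0.3182 = 3.1427
Σp_Aᵢ² = 0.38² + 0.57² + 0.03² + 0.02² = 0.1444 + 0.3249 + 0.0009 + 0.0004 = 0.4706
B_A = 1 / 0.4706 = 2.1249
Ranking by B (broadest → narrowest): Andrena sp. C (3.55) > Andrena sp. B (3.14) > Andrena sp. A (2.12)

Andrena sp. C > Andrena sp. B > Andrena sp. A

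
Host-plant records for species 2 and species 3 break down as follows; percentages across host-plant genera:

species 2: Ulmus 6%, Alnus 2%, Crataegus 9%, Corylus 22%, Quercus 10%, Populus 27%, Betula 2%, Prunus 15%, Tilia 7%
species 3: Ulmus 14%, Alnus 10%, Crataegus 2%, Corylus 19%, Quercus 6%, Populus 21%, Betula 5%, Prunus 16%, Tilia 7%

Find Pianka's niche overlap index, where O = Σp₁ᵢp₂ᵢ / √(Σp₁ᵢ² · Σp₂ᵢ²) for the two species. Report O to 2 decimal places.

Convert percentages to proportions (divide by 100).
Σ p₁ᵢp₂ᵢ = 0.0084 + 0.0020 + 0.0018 + 0.0418 + 0.0060 + 0.0567 + 0.0010 + 0.0240 + 0.0049 = 0.1466
Σp_1ᵢ² = 0.06² + 0.02² + 0.09² + 0.22² + 0.10² + 0.27² + 0.02² + 0.15² + 0.07² = 0.0036 + 0.0004 + 0.0081 + 0.0484 + 0.0100 + 0.0729 + 0.0004 + 0.0225 + 0.0049 = 0.1712
Σp_2ᵢ² = 0.14² + 0.10² + 0.02² + 0.19² + 0.06² + 0.21² + 0.05² + 0.16² + 0.07² = 0.0196 + 0.0100 + 0.0004 + 0.0361 + 0.0036 + 0.0441 + 0.0025 + 0.0256 + 0.0049 = 0.1468
O = 0.1466 / √(0.1712 × 0.1468) = 0.1466 / 0.15853 = 0.9247

0.92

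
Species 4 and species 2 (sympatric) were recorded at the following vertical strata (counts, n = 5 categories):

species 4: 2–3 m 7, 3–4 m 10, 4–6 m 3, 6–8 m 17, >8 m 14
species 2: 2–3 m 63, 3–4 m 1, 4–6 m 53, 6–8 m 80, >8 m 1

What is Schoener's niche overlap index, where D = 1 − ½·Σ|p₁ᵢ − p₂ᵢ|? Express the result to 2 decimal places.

0.54

Proportions for species 4 (n=51): 7/51=0.1373, 10/51=0.1961, 3/51=0.0588, 17/51=0.3333, 14/51=0.2745
Proportions for species 2 (n=198): 63/198=0.3182, 1/198=0.0051, 53/198=0.2677, 80/198=0.4040, 1/198=0.0051
Σ|p₁ᵢ − p₂ᵢ| = 0.1809 + 0.1910 + 0.2089 + 0.0707 + 0.2694 = 0.9209
D = 1 − ½ × 0.9209 = 1 − 0.46045 = 0.53955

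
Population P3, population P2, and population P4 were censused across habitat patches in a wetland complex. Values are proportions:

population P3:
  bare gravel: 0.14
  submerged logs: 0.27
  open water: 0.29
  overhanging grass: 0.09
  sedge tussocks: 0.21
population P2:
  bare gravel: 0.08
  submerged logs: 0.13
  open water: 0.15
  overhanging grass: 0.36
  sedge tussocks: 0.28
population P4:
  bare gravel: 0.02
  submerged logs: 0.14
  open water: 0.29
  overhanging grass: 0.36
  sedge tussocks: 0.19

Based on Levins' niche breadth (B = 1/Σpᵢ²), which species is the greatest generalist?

population P3

Σp_P3ᵢ² = 0.14² + 0.27² + 0.29² + 0.09² + 0.21² = 0.0196 + 0.0729 + 0.0841 + 0.0081 + 0.0441 = 0.2288
B_P3 = 1 / 0.2288 = 4.3706
Σp_P2ᵢ² = 0.08² + 0.13² + 0.15² + 0.36² + 0.28² = 0.0064 + 0.0169 + 0.0225 + 0.1296 + 0.0784 = 0.2538
B_P2 = 1 / 0.2538 = 3.9401
Σp_P4ᵢ² = 0.02² + 0.14² + 0.29² + 0.36² + 0.19² = 0.0004 + 0.0196 + 0.0841 + 0.1296 + 0.0361 = 0.2698
B_P4 = 1 / 0.2698 = 3.7064
Highest B → broadest niche (most generalist): population P3 (B = 4.37).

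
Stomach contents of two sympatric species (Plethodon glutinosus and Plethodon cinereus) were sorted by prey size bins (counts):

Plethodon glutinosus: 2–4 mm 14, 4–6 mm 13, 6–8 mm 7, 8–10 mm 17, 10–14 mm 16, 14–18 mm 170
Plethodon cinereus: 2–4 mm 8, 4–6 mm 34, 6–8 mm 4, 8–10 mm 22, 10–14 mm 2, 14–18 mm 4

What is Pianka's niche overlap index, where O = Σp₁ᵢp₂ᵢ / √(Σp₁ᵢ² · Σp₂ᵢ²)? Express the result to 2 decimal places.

0.23

Proportions for Plethodon glutinosus (n=237): 14/237=0.0591, 13/237=0.0549, 7/237=0.0295, 17/237=0.0717, 16/237=0.0675, 170/237=0.7173
Proportions for Plethodon cinereus (n=74): 8/74=0.1081, 34/74=0.4595, 4/74=0.0541, 22/74=0.2973, 2/74=0.0270, 4/74=0.0541
Σ p₁ᵢp₂ᵢ = 0.006389 + 0.025227 + 0.001596 + 0.021316 + 0.001823 + 0.038806 = 0.095157
Σp_1ᵢ² = 0.0591² + 0.0549² + 0.0295² + 0.0717² + 0.0675² + 0.7173² = 0.003493 + 0.003014 + 0.000870 + 0.005141 + 0.004556 + 0.514519 = 0.531593
Σp_2ᵢ² = 0.1081² + 0.4595² + 0.0541² + 0.2973² + 0.0270² + 0.0541² = 0.011686 + 0.211140 + 0.002927 + 0.088387 + 0.000729 + 0.002927 = 0.317796
O = 0.095157 / √(0.531593 × 0.317796) = 0.095157 / 0.4110208 = 0.2315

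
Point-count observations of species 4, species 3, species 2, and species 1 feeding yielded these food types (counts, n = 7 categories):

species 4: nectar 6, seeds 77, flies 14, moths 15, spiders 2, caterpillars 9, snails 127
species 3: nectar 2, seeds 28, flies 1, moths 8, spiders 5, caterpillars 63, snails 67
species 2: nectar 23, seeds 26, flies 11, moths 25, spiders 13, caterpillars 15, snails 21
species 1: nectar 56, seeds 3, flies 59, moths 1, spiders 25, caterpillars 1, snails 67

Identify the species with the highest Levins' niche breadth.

Proportions for species 4 (n=250): 6/250=0.0240, 77/250=0.3080, 14/250=0.0560, 15/250=0.0600, 2/250=0.0080, 9/250=0.0360, 127/250=0.5080
Proportions for species 3 (n=174): 2/174=0.0115, 28/174=0.1609, 1/174=0.0057, 8/174=0.0460, 5/174=0.0287, 63/174=0.3621, 67/174=0.3851
Proportions for species 2 (n=134): 23/134=0.1716, 26/134=0.1940, 11/134=0.0821, 25/134=0.1866, 13/134=0.0970, 15/134=0.1119, 21/134=0.1567
Proportions for species 1 (n=212): 56/212=0.2642, 3/212=0.0142, 59/212=0.2783, 1/212=0.0047, 25/212=0.1179, 1/212=0.0047, 67/212=0.3160
Σp_4ᵢ² = 0.0240² + 0.3080² + 0.0560² + 0.0600² + 0.0080² + 0.0360² + 0.5080² = 0.000576 + 0.094864 + 0.003136 + 0.003600 + 0.000064 + 0.001296 + 0.258064 = 0.361600
B_4 = 1 / 0.361600 = 2.7655
Σp_3ᵢ² = 0.0115² + 0.1609² + 0.0057² + 0.0460² + 0.0287² + 0.3621² + 0.3851² = 0.000132 + 0.025889 + 0.000032 + 0.002116 + 0.000824 + 0.131116 + 0.148302 = 0.308411
B_3 = 1 / 0.308411 = 3.2424
Σp_2ᵢ² = 0.1716² + 0.1940² + 0.0821² + 0.1866² + 0.0970² + 0.1119² + 0.1567² = 0.029447 + 0.037636 + 0.006740 + 0.034820 + 0.009409 + 0.012522 + 0.024555 = 0.155129
B_2 = 1 / 0.155129 = 6.4462
Σp_1ᵢ² = 0.2642² + 0.0142² + 0.2783² + 0.0047² + 0.1179² + 0.0047² + 0.3160² = 0.069802 + 0.000202 + 0.077451 + 0.000022 + 0.013900 + 0.000022 + 0.099856 = 0.261255
B_1 = 1 / 0.261255 = 3.8277
Highest B → broadest niche (most generalist): species 2 (B = 6.45).

species 2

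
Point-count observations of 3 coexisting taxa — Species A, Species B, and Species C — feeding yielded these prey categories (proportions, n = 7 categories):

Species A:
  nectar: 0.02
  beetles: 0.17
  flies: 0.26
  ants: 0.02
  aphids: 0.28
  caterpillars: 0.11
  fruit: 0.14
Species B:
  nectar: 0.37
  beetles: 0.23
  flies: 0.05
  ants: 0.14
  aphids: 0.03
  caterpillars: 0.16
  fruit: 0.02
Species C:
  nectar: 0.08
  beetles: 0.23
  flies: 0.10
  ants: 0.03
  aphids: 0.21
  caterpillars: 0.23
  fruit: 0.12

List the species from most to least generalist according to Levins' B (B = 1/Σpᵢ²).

Species C > Species A > Species B

Σp_Aᵢ² = 0.02² + 0.17² + 0.26² + 0.02² + 0.28² + 0.11² + 0.14² = 0.0004 + 0.0289 + 0.0676 + 0.0004 + 0.0784 + 0.0121 + 0.0196 = 0.2074
B_A = 1 / 0.2074 = 4.8216
Σp_Bᵢ² = 0.37² + 0.23² + 0.05² + 0.14² + 0.03² + 0.16² + 0.02² = 0.1369 + 0.0529 + 0.0025 + 0.0196 + 0.0009 + 0.0256 + 0.0004 = 0.2388
B_B = 1 / 0.2388 = 4.1876
Σp_Cᵢ² = 0.08² + 0.23² + 0.10² + 0.03² + 0.21² + 0.23² + 0.12² = 0.0064 + 0.0529 + 0.0100 + 0.0009 + 0.0441 + 0.0529 + 0.0144 = 0.1816
B_C = 1 / 0.1816 = 5.5066
Ranking by B (broadest → narrowest): Species C (5.51) > Species A (4.82) > Species B (4.19)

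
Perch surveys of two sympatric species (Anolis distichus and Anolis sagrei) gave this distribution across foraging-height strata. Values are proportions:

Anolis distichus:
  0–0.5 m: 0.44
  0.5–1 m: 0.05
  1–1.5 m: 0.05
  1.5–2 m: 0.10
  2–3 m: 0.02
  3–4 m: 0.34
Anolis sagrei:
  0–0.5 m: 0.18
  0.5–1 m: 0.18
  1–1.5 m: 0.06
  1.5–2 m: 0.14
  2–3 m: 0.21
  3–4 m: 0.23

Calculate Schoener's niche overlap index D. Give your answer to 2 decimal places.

Σ|p₁ᵢ − p₂ᵢ| = 0.26 + 0.13 + 0.01 + 0.04 + 0.19 + 0.11 = 0.74
D = 1 − ½ × 0.74 = 1 − 0.370 = 0.6300

0.63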